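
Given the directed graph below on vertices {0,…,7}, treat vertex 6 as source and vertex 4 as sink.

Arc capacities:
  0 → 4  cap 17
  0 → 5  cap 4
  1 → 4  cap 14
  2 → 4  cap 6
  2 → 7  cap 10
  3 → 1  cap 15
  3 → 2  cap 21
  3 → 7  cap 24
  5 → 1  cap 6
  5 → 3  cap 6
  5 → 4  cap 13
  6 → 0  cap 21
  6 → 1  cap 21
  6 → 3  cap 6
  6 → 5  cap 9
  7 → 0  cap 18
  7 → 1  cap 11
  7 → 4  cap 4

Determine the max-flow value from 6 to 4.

augment #1: 6→0→4 bottleneck 17, total now 17
augment #2: 6→1→4 bottleneck 14, total now 31
augment #3: 6→5→4 bottleneck 9, total now 40
augment #4: 6→0→5→4 bottleneck 4, total now 44
augment #5: 6→3→2→4 bottleneck 6, total now 50

Maximum flow value: 50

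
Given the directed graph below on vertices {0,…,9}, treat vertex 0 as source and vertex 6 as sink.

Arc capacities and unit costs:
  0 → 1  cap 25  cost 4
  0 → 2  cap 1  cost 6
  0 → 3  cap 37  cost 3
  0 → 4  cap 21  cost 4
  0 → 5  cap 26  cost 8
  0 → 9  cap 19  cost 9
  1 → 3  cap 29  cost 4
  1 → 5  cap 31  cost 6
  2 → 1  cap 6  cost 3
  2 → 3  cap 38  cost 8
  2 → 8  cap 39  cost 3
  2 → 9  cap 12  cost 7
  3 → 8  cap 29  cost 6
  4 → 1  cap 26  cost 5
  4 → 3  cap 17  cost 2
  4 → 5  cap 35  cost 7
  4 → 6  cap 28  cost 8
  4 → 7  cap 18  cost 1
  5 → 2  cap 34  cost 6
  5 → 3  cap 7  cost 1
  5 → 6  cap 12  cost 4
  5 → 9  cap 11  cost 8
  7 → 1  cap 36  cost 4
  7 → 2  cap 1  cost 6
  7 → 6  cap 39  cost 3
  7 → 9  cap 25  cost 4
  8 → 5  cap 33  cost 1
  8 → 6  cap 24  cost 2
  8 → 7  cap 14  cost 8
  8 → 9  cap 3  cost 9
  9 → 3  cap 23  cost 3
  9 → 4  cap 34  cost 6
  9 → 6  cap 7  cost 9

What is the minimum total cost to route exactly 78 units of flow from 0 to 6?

shortest-cost path #1: 0→4→7→6 push 18 @ unit cost 8 (adds 144)
shortest-cost path #2: 0→2→8→6 push 1 @ unit cost 11 (adds 11)
shortest-cost path #3: 0→3→8→6 push 23 @ unit cost 11 (adds 253)
shortest-cost path #4: 0→4→6 push 3 @ unit cost 12 (adds 36)
shortest-cost path #5: 0→5→6 push 12 @ unit cost 12 (adds 144)
shortest-cost path #6: 0→9→6 push 7 @ unit cost 18 (adds 126)
shortest-cost path #7: 0→3→8→7→6 push 6 @ unit cost 20 (adds 120)
shortest-cost path #8: 0→9→4→6 push 8 @ unit cost 23 (adds 184)
total cost = 1018

Minimum cost for 78 units: 1018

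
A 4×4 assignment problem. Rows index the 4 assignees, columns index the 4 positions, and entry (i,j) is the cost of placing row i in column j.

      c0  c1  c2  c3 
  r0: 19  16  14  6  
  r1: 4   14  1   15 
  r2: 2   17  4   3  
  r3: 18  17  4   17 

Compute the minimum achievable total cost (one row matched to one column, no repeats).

one of 2 optimal assignments: row0→col3 (cost 6), row1→col1 (cost 14), row2→col0 (cost 2), row3→col2 (cost 4)
total = 6 + 14 + 2 + 4 = 26

Minimum assignment cost: 26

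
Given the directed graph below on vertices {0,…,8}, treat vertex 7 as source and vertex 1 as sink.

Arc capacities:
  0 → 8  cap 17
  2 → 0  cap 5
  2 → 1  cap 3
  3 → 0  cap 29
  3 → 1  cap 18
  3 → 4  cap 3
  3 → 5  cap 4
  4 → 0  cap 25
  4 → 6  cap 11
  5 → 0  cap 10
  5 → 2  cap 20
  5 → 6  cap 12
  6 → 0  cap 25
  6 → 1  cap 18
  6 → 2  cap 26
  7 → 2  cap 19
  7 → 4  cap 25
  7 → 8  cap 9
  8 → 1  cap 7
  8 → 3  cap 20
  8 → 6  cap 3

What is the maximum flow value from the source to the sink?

Maximum flow value: 40

augment #1: 7→2→1 bottleneck 3, total now 3
augment #2: 7→8→1 bottleneck 7, total now 10
augment #3: 7→4→6→1 bottleneck 11, total now 21
augment #4: 7→8→3→1 bottleneck 2, total now 23
augment #5: 7→2→0→8→3→1 bottleneck 5, total now 28
augment #6: 7→4→0→8→3→1 bottleneck 11, total now 39
augment #7: 7→4→0→8→6→1 bottleneck 1, total now 40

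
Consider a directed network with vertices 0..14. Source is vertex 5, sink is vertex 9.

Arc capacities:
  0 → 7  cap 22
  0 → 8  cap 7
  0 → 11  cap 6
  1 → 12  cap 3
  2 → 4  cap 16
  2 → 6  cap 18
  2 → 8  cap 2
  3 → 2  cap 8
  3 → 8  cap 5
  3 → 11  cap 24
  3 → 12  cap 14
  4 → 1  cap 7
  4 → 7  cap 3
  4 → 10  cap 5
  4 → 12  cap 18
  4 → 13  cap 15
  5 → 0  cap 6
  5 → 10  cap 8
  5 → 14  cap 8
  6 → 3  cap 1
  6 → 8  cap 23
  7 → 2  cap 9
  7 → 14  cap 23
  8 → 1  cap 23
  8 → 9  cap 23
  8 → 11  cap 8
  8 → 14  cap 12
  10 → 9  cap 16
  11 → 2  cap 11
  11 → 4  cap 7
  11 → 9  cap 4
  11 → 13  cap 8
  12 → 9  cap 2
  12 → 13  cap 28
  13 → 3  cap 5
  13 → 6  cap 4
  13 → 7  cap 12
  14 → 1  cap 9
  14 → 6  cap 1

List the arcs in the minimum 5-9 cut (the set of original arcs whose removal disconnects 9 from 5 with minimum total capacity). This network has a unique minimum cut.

Min-cut arcs: {(1,12), (5,0), (5,10), (14,6)} (total capacity 18)

augment #1: 5→10→9 push 8
augment #2: 5→0→8→9 push 6
augment #3: 5→14→1→12→9 push 2
augment #4: 5→14→6→8→9 push 1
augment #5: 5→14→1→12→13→3→8→9 push 1
max flow = 18; residual-reachable set from 5 gives S-side
cut edges (S→T): {(1,12), (5,0), (5,10), (14,6)} total cap 18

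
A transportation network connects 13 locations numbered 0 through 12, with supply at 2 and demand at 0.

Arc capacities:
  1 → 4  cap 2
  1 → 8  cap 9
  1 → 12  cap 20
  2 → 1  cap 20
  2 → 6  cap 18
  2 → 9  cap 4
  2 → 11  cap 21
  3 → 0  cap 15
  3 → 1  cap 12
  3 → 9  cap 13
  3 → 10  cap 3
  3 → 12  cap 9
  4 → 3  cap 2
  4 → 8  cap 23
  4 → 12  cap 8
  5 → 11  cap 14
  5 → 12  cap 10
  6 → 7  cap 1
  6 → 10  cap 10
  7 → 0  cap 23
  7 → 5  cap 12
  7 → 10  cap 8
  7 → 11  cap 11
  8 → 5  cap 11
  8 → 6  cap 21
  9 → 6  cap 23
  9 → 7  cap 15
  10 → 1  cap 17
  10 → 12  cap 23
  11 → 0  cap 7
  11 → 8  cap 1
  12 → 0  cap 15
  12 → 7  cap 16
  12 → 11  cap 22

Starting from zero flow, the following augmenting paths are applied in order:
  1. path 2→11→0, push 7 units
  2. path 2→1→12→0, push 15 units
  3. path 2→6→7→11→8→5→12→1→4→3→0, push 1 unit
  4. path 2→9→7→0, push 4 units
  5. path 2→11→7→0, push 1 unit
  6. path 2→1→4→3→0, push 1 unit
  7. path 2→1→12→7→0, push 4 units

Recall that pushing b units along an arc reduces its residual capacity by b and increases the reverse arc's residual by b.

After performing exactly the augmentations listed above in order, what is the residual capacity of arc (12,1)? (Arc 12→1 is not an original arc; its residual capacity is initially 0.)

Residual capacity of (12,1): 18

after path 1 (2→11→0, push 7): res(12,1)=0
after path 2 (2→1→12→0, push 15): res(12,1)=15
after path 3 (2→6→7→11→8→5→12→1→4→3→0, push 1): res(12,1)=14
after path 4 (2→9→7→0, push 4): res(12,1)=14
after path 5 (2→11→7→0, push 1): res(12,1)=14
after path 6 (2→1→4→3→0, push 1): res(12,1)=14
after path 7 (2→1→12→7→0, push 4): res(12,1)=18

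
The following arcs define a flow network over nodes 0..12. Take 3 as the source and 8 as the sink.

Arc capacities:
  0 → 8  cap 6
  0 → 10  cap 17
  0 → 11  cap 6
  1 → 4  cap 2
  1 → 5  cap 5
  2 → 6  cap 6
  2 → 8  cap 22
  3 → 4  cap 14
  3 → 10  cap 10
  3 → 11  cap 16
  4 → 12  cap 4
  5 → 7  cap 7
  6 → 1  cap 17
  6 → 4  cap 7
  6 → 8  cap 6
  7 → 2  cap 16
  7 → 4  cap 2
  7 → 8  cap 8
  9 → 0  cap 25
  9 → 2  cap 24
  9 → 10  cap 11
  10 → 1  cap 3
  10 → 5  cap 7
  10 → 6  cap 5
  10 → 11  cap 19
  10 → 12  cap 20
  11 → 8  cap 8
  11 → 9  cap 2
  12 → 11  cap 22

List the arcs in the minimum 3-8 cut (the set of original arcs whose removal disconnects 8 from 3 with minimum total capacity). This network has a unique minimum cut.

augment #1: 3→11→8 push 8
augment #2: 3→10→6→8 push 5
augment #3: 3→10→5→7→8 push 5
augment #4: 3→11→9→0→8 push 2
max flow = 20; residual-reachable set from 3 gives S-side
cut edges (S→T): {(3,10), (11,8), (11,9)} total cap 20

Min-cut arcs: {(3,10), (11,8), (11,9)} (total capacity 20)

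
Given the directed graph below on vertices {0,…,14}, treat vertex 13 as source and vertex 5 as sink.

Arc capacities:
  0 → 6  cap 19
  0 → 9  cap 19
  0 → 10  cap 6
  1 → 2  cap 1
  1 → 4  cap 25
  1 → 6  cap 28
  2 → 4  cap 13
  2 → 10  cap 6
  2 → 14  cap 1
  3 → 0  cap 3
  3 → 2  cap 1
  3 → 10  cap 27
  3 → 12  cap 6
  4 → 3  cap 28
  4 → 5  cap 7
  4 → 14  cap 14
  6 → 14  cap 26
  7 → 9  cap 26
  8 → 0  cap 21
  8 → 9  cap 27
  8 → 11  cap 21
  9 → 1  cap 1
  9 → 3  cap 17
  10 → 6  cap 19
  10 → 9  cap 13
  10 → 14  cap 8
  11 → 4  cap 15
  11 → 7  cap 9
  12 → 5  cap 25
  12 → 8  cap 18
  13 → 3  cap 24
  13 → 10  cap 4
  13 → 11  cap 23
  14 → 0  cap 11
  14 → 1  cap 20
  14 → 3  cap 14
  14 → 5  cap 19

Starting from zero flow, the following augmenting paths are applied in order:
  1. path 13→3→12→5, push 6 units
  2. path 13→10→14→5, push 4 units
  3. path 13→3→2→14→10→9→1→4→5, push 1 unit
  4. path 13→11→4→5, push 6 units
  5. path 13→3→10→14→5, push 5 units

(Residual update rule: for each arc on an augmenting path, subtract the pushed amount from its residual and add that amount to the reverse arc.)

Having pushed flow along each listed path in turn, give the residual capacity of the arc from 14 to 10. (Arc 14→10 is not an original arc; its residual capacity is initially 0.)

after path 1 (13→3→12→5, push 6): res(14,10)=0
after path 2 (13→10→14→5, push 4): res(14,10)=4
after path 3 (13→3→2→14→10→9→1→4→5, push 1): res(14,10)=3
after path 4 (13→11→4→5, push 6): res(14,10)=3
after path 5 (13→3→10→14→5, push 5): res(14,10)=8

Residual capacity of (14,10): 8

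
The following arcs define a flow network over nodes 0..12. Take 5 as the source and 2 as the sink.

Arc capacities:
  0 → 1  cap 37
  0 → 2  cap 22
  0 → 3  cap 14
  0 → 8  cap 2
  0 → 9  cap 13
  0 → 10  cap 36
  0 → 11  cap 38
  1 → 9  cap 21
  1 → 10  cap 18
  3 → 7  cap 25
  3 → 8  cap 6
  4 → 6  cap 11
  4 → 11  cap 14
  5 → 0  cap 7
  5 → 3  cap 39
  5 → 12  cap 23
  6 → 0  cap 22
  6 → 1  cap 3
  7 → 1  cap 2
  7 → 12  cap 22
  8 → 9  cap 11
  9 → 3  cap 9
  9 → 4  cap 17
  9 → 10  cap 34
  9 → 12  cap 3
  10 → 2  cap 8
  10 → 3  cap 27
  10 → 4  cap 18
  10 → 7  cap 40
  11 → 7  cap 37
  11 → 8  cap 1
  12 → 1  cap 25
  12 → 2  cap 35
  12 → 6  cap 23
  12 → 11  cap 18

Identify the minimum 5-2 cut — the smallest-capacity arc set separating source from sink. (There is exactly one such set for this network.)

augment #1: 5→0→2 push 7
augment #2: 5→12→2 push 23
augment #3: 5→3→7→12→2 push 12
augment #4: 5→3→7→1→10→2 push 2
augment #5: 5→3→8→9→10→2 push 6
augment #6: 5→3→7→12→6→0→2 push 10
max flow = 60; residual-reachable set from 5 gives S-side
cut edges (S→T): {(3,8), (5,0), (5,12), (7,1), (7,12)} total cap 60

Min-cut arcs: {(3,8), (5,0), (5,12), (7,1), (7,12)} (total capacity 60)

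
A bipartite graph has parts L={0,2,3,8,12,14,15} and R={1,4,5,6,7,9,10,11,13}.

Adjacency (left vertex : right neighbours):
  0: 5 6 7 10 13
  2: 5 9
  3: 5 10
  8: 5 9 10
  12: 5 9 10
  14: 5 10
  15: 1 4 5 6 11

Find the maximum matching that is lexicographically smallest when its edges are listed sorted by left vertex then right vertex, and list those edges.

|M| = 5 (so the lex-smallest maximum matching has 5 edges)
process left vertices in ascending order; for each, take the smallest-labelled available neighbour that still permits 5 edges overall, or leave it unmatched if none does
lex-smallest matching: {0-6, 2-5, 3-10, 8-9, 15-1}

Lex-smallest maximum matching: {(0,6), (2,5), (3,10), (8,9), (15,1)}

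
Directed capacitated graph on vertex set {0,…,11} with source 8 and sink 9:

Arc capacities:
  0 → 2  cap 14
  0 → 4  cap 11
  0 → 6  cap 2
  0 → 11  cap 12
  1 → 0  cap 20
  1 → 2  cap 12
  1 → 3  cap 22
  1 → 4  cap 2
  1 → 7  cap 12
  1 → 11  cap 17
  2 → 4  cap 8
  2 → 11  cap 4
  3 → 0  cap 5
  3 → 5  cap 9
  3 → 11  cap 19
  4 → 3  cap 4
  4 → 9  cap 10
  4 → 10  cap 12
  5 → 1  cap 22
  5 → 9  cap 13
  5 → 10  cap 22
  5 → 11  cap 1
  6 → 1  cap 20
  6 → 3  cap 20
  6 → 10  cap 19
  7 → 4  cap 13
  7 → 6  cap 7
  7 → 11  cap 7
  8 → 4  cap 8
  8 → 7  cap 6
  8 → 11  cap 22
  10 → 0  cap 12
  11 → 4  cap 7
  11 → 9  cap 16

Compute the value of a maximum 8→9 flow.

Maximum flow value: 35

augment #1: 8→4→9 bottleneck 8, total now 8
augment #2: 8→11→9 bottleneck 16, total now 24
augment #3: 8→7→4→9 bottleneck 2, total now 26
augment #4: 8→7→4→3→5→9 bottleneck 4, total now 30
augment #5: 8→11→4→7→6→3→5→9 bottleneck 5, total now 35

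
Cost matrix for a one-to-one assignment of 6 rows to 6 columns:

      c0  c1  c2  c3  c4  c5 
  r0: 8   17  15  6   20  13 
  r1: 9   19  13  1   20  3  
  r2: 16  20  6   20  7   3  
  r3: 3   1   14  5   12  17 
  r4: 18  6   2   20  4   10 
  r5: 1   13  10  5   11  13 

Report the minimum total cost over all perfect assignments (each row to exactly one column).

optimal assignment: row0→col3 (cost 6), row1→col5 (cost 3), row2→col4 (cost 7), row3→col1 (cost 1), row4→col2 (cost 2), row5→col0 (cost 1)
total = 6 + 3 + 7 + 1 + 2 + 1 = 20

Minimum assignment cost: 20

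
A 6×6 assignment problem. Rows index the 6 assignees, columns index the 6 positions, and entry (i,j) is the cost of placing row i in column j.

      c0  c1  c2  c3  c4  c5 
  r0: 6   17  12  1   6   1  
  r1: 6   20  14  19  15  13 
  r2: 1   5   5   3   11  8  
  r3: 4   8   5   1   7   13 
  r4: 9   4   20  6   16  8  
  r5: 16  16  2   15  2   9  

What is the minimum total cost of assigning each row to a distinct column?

Minimum assignment cost: 19

optimal assignment: row0→col5 (cost 1), row1→col0 (cost 6), row2→col2 (cost 5), row3→col3 (cost 1), row4→col1 (cost 4), row5→col4 (cost 2)
total = 1 + 6 + 5 + 1 + 4 + 2 = 19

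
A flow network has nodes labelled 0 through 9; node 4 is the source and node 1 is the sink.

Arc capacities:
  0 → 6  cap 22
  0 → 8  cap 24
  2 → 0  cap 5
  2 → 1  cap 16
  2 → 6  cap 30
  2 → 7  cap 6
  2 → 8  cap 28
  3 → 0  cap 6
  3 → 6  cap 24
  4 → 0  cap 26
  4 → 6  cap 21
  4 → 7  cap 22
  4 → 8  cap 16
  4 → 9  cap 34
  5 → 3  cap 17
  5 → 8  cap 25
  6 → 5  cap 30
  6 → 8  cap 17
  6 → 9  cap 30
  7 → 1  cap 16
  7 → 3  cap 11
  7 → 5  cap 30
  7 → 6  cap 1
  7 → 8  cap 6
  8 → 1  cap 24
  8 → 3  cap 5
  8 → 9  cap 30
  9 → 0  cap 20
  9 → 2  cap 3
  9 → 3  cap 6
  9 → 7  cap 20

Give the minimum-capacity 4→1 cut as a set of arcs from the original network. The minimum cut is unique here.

Min-cut arcs: {(7,1), (8,1), (9,2)} (total capacity 43)

augment #1: 4→7→1 push 16
augment #2: 4→8→1 push 16
augment #3: 4→0→8→1 push 8
augment #4: 4→9→2→1 push 3
max flow = 43; residual-reachable set from 4 gives S-side
cut edges (S→T): {(7,1), (8,1), (9,2)} total cap 43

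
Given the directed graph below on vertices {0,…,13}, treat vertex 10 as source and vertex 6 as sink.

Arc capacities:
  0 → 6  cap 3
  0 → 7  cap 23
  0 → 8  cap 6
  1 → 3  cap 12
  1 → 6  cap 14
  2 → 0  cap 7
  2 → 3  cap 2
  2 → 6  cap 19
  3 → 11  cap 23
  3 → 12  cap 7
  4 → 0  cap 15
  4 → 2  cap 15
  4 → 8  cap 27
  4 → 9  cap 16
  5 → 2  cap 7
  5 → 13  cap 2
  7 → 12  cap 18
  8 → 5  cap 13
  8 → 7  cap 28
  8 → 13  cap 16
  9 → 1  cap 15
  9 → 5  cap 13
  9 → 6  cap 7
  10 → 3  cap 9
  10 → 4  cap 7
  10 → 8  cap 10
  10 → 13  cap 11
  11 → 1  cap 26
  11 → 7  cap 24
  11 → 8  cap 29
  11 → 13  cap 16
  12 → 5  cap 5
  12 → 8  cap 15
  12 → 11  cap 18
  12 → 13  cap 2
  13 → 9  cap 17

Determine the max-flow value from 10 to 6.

augment #1: 10→4→0→6 bottleneck 3, total now 3
augment #2: 10→4→2→6 bottleneck 4, total now 7
augment #3: 10→13→9→6 bottleneck 7, total now 14
augment #4: 10→3→11→1→6 bottleneck 9, total now 23
augment #5: 10→8→5→2→6 bottleneck 7, total now 30
augment #6: 10→13→9→1→6 bottleneck 4, total now 34
augment #7: 10→8→13→9→1→6 bottleneck 1, total now 35

Maximum flow value: 35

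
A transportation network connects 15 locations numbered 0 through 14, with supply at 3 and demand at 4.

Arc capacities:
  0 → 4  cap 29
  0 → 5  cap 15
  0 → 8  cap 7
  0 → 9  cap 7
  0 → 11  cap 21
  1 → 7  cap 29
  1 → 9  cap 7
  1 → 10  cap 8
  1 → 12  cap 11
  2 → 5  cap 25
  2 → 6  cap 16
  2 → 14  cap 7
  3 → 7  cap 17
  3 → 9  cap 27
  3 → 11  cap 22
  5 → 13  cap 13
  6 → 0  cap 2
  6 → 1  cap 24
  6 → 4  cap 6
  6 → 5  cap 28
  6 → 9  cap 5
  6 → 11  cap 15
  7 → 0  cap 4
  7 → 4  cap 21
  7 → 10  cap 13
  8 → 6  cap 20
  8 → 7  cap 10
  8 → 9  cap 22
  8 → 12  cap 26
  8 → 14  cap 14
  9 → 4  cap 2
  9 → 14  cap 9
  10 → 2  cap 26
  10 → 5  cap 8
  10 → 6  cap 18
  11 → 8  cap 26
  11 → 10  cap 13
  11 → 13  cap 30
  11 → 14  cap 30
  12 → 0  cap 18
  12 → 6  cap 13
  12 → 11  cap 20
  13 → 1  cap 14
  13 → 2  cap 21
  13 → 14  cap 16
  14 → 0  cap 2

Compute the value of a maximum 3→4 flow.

Maximum flow value: 43

augment #1: 3→7→4 bottleneck 17, total now 17
augment #2: 3→9→4 bottleneck 2, total now 19
augment #3: 3→9→14→0→4 bottleneck 2, total now 21
augment #4: 3→11→8→6→4 bottleneck 6, total now 27
augment #5: 3→11→8→7→4 bottleneck 4, total now 31
augment #6: 3→11→8→6→0→4 bottleneck 2, total now 33
augment #7: 3→11→8→7→0→4 bottleneck 4, total now 37
augment #8: 3→11→8→12→0→4 bottleneck 6, total now 43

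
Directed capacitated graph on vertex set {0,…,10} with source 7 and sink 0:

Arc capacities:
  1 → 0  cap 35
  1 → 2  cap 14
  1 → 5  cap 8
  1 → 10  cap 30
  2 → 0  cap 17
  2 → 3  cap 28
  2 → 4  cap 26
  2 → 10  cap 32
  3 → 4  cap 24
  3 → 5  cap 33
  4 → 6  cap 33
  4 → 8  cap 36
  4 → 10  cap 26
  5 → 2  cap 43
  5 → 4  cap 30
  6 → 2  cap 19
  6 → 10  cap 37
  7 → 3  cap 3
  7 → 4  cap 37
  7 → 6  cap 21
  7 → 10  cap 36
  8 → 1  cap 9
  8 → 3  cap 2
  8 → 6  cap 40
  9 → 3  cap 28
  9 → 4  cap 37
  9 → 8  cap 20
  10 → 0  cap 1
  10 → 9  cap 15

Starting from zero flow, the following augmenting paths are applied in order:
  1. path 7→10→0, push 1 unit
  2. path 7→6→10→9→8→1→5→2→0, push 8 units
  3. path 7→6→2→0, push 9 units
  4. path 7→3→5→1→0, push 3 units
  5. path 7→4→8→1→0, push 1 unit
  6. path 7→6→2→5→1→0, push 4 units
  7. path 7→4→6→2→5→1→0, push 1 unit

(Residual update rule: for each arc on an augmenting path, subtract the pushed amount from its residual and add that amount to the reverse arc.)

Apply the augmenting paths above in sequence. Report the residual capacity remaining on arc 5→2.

after path 1 (7→10→0, push 1): res(5,2)=43
after path 2 (7→6→10→9→8→1→5→2→0, push 8): res(5,2)=35
after path 3 (7→6→2→0, push 9): res(5,2)=35
after path 4 (7→3→5→1→0, push 3): res(5,2)=35
after path 5 (7→4→8→1→0, push 1): res(5,2)=35
after path 6 (7→6→2→5→1→0, push 4): res(5,2)=39
after path 7 (7→4→6→2→5→1→0, push 1): res(5,2)=40

Residual capacity of (5,2): 40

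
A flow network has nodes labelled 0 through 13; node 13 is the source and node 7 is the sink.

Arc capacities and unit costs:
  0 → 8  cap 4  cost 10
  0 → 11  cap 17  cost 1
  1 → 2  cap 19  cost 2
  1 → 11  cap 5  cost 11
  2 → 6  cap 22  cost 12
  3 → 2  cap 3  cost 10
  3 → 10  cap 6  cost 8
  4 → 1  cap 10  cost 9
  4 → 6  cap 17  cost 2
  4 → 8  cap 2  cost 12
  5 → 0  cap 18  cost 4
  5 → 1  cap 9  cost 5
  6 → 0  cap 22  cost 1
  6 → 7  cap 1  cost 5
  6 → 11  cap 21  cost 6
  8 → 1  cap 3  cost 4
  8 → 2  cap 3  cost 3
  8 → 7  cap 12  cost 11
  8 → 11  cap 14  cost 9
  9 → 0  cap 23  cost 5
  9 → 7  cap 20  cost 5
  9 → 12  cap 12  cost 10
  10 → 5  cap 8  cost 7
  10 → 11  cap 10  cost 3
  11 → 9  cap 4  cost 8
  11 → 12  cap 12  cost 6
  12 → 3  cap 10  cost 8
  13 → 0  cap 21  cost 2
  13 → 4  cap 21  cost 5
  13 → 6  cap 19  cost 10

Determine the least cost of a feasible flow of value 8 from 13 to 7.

shortest-cost path #1: 13→4→6→7 push 1 @ unit cost 12 (adds 12)
shortest-cost path #2: 13→0→11→9→7 push 4 @ unit cost 16 (adds 64)
shortest-cost path #3: 13→0→8→7 push 3 @ unit cost 23 (adds 69)
total cost = 145

Minimum cost for 8 units: 145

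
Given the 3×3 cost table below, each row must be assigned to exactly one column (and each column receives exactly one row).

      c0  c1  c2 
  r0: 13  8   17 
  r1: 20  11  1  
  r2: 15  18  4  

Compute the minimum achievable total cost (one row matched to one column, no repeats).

optimal assignment: row0→col1 (cost 8), row1→col2 (cost 1), row2→col0 (cost 15)
total = 8 + 1 + 15 = 24

Minimum assignment cost: 24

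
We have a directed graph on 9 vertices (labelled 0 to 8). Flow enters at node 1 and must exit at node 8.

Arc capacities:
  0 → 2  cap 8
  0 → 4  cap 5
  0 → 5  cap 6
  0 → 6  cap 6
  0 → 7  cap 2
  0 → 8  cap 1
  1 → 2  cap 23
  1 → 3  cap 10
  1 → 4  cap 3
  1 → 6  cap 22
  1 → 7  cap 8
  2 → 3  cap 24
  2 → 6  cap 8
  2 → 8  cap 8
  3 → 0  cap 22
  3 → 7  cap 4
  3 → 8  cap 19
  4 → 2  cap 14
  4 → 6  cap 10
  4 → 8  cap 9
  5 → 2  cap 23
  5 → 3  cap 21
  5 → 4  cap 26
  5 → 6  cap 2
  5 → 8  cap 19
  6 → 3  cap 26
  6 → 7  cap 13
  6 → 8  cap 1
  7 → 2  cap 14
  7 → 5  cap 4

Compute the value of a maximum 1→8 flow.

augment #1: 1→2→8 bottleneck 8, total now 8
augment #2: 1→3→8 bottleneck 10, total now 18
augment #3: 1→4→8 bottleneck 3, total now 21
augment #4: 1→6→8 bottleneck 1, total now 22
augment #5: 1→2→3→8 bottleneck 9, total now 31
augment #6: 1→7→5→8 bottleneck 4, total now 35
augment #7: 1→2→3→0→8 bottleneck 1, total now 36
augment #8: 1→2→3→0→4→8 bottleneck 5, total now 41
augment #9: 1→6→3→0→5→8 bottleneck 6, total now 47

Maximum flow value: 47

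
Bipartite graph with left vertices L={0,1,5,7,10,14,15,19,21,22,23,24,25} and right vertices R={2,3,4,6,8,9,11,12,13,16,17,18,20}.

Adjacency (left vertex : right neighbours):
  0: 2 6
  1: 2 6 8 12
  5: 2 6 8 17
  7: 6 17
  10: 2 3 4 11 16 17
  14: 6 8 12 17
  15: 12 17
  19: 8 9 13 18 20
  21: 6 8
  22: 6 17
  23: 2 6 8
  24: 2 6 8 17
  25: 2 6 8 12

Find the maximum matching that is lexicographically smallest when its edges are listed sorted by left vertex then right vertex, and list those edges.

Lex-smallest maximum matching: {(0,2), (1,6), (5,8), (7,17), (10,3), (14,12), (19,9)}

|M| = 7 (so the lex-smallest maximum matching has 7 edges)
process left vertices in ascending order; for each, take the smallest-labelled available neighbour that still permits 7 edges overall, or leave it unmatched if none does
lex-smallest matching: {0-2, 1-6, 5-8, 7-17, 10-3, 14-12, 19-9}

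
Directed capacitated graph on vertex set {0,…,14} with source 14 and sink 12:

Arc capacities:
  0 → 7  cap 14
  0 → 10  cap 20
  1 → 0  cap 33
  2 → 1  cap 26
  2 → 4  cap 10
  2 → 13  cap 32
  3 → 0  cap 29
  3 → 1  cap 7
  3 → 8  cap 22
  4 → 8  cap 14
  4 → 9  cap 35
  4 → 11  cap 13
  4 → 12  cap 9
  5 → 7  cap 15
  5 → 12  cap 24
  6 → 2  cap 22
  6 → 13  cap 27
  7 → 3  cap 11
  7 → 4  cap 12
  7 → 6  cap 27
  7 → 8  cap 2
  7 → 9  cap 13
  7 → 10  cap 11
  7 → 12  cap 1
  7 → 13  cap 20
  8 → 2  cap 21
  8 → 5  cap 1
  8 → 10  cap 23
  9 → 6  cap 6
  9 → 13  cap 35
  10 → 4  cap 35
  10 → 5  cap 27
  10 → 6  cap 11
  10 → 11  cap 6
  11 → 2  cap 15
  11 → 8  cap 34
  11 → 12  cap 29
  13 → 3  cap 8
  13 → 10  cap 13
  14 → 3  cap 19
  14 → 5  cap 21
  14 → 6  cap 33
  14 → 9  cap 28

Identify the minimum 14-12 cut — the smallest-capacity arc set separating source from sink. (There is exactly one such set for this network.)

Min-cut arcs: {(4,11), (4,12), (5,12), (7,12), (10,11)} (total capacity 53)

augment #1: 14→5→12 push 21
augment #2: 14→3→0→7→12 push 1
augment #3: 14→3→8→5→12 push 1
augment #4: 14→6→2→4→12 push 9
augment #5: 14→3→0→10→5→12 push 2
augment #6: 14→3→0→10→11→12 push 6
augment #7: 14→6→2→4→11→12 push 1
augment #8: 14→3→0→7→4→11→12 push 9
augment #9: 14→6→13→10→4→11→12 push 3
max flow = 53; residual-reachable set from 14 gives S-side
cut edges (S→T): {(4,11), (4,12), (5,12), (7,12), (10,11)} total cap 53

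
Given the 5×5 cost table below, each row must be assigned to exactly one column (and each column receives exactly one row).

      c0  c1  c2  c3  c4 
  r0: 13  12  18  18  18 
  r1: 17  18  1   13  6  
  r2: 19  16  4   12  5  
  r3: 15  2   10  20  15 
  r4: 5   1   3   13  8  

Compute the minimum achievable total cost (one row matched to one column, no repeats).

optimal assignment: row0→col3 (cost 18), row1→col2 (cost 1), row2→col4 (cost 5), row3→col1 (cost 2), row4→col0 (cost 5)
total = 18 + 1 + 5 + 2 + 5 = 31

Minimum assignment cost: 31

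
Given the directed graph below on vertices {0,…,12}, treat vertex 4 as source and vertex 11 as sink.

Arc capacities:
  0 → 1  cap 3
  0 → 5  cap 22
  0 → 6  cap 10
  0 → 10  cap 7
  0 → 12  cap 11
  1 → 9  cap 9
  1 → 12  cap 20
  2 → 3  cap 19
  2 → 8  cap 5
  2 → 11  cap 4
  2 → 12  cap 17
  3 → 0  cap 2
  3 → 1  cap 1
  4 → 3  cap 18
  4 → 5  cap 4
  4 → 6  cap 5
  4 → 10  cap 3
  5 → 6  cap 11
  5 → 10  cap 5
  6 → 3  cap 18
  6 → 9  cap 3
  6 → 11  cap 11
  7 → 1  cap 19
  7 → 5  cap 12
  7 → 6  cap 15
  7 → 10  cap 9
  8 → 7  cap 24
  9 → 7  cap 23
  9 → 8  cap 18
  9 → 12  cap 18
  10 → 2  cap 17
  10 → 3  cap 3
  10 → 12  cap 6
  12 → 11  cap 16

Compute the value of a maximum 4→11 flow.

Maximum flow value: 15

augment #1: 4→6→11 bottleneck 5, total now 5
augment #2: 4→5→6→11 bottleneck 4, total now 9
augment #3: 4→10→2→11 bottleneck 3, total now 12
augment #4: 4→3→0→6→11 bottleneck 2, total now 14
augment #5: 4→3→1→12→11 bottleneck 1, total now 15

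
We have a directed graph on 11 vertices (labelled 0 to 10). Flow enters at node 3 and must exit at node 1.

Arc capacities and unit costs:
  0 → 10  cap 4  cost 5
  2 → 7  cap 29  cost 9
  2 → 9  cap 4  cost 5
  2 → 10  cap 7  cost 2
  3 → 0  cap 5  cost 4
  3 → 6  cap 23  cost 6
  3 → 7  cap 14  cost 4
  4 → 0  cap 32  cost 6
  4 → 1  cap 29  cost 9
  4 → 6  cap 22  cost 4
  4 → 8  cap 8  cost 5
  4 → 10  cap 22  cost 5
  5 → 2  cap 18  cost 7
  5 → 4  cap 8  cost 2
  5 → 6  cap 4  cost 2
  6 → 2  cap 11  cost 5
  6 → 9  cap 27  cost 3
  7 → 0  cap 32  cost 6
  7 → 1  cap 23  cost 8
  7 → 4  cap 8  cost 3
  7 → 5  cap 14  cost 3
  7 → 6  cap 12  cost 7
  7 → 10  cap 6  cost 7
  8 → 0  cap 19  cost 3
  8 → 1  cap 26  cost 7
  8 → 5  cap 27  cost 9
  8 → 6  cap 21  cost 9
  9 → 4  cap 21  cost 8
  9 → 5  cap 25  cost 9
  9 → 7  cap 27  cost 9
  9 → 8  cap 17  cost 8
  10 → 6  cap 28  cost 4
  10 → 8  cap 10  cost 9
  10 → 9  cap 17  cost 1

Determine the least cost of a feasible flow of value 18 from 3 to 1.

Minimum cost for 18 units: 264

shortest-cost path #1: 3→7→1 push 14 @ unit cost 12 (adds 168)
shortest-cost path #2: 3→6→9→8→1 push 4 @ unit cost 24 (adds 96)
total cost = 264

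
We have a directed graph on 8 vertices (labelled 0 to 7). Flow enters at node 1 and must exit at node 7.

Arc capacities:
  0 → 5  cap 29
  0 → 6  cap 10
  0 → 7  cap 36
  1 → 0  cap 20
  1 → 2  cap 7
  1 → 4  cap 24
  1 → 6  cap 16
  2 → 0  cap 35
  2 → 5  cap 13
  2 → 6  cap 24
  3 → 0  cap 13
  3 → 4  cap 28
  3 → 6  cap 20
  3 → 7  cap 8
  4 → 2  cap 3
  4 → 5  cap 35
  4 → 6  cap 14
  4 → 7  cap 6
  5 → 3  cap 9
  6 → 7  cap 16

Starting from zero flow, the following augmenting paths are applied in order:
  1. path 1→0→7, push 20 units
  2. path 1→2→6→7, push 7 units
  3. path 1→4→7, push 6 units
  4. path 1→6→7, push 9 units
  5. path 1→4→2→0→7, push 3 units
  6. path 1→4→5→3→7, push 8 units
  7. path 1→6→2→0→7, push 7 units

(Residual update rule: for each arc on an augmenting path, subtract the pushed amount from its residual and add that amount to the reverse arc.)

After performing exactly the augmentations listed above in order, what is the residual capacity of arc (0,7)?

Residual capacity of (0,7): 6

after path 1 (1→0→7, push 20): res(0,7)=16
after path 2 (1→2→6→7, push 7): res(0,7)=16
after path 3 (1→4→7, push 6): res(0,7)=16
after path 4 (1→6→7, push 9): res(0,7)=16
after path 5 (1→4→2→0→7, push 3): res(0,7)=13
after path 6 (1→4→5→3→7, push 8): res(0,7)=13
after path 7 (1→6→2→0→7, push 7): res(0,7)=6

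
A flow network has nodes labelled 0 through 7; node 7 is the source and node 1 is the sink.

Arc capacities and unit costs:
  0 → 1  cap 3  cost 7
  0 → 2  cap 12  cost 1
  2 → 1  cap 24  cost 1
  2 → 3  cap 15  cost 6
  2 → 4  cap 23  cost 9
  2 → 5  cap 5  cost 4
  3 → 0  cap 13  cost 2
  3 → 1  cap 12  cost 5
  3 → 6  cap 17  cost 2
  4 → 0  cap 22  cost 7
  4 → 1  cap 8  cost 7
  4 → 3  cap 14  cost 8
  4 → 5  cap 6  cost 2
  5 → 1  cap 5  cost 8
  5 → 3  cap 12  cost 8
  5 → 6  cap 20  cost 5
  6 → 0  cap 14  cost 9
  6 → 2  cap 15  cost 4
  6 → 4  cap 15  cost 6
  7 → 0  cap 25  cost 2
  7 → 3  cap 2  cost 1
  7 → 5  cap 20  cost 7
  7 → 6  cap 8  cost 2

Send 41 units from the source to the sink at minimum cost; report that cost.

Minimum cost for 41 units: 426

shortest-cost path #1: 7→0→2→1 push 12 @ unit cost 4 (adds 48)
shortest-cost path #2: 7→3→1 push 2 @ unit cost 6 (adds 12)
shortest-cost path #3: 7→6→2→1 push 8 @ unit cost 7 (adds 56)
shortest-cost path #4: 7→0→1 push 3 @ unit cost 9 (adds 27)
shortest-cost path #5: 7→5→1 push 5 @ unit cost 15 (adds 75)
shortest-cost path #6: 7→5→6→2→1 push 4 @ unit cost 17 (adds 68)
shortest-cost path #7: 7→5→3→1 push 7 @ unit cost 20 (adds 140)
total cost = 426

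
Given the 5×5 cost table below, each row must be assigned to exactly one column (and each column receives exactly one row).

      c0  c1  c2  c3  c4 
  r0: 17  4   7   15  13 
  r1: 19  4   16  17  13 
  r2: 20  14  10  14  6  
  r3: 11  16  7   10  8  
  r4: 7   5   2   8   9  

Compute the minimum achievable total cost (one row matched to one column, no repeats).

Minimum assignment cost: 34

optimal assignment: row0→col2 (cost 7), row1→col1 (cost 4), row2→col4 (cost 6), row3→col3 (cost 10), row4→col0 (cost 7)
total = 7 + 4 + 6 + 10 + 7 = 34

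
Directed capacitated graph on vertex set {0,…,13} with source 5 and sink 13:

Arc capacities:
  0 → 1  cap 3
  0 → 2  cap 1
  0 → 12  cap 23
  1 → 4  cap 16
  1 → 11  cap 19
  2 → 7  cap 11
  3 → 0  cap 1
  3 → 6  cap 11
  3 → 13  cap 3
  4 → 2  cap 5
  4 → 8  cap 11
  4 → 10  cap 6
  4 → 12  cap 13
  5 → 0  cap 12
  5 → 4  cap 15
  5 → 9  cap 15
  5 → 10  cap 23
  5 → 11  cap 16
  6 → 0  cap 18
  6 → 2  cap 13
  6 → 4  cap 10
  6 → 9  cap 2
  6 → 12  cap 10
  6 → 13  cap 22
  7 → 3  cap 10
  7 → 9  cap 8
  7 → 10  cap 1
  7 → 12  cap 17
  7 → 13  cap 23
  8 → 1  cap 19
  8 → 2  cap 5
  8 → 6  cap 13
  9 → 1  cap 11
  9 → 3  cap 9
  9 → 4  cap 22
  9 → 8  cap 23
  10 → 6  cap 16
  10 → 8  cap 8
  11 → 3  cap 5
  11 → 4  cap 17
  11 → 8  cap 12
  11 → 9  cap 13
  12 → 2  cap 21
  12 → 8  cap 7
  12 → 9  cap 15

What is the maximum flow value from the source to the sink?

Maximum flow value: 36

augment #1: 5→9→3→13 bottleneck 3, total now 3
augment #2: 5→10→6→13 bottleneck 16, total now 19
augment #3: 5→0→2→7→13 bottleneck 1, total now 20
augment #4: 5→4→2→7→13 bottleneck 5, total now 25
augment #5: 5→4→8→6→13 bottleneck 6, total now 31
augment #6: 5→0→12→2→7→13 bottleneck 5, total now 36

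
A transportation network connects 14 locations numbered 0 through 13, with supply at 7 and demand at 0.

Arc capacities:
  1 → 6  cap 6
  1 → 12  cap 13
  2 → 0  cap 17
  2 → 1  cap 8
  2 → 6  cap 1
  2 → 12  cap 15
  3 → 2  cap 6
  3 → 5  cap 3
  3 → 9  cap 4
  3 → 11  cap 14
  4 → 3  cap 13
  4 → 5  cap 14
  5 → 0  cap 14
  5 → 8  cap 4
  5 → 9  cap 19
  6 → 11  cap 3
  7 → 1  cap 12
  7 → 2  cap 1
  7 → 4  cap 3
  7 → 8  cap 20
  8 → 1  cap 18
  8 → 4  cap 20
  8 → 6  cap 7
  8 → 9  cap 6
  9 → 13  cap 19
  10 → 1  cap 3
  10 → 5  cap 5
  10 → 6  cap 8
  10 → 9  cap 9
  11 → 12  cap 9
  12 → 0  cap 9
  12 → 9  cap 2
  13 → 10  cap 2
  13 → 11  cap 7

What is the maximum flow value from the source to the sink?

augment #1: 7→2→0 bottleneck 1, total now 1
augment #2: 7→1→12→0 bottleneck 9, total now 10
augment #3: 7→4→5→0 bottleneck 3, total now 13
augment #4: 7→8→4→5→0 bottleneck 11, total now 24
augment #5: 7→8→4→3→2→0 bottleneck 6, total now 30

Maximum flow value: 30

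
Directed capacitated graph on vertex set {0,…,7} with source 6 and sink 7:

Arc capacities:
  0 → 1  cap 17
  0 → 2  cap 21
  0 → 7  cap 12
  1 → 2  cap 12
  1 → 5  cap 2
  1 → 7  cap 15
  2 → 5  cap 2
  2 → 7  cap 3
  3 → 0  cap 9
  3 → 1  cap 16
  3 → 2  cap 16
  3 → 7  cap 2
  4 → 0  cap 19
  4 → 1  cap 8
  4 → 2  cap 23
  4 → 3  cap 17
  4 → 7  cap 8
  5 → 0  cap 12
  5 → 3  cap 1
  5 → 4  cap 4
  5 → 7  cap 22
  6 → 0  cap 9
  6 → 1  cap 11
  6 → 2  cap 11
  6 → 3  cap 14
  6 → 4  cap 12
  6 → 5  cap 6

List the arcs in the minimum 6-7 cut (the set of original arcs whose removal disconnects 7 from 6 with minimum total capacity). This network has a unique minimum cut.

augment #1: 6→0→7 push 9
augment #2: 6→1→7 push 11
augment #3: 6→2→7 push 3
augment #4: 6→3→7 push 2
augment #5: 6→4→7 push 8
augment #6: 6→5→7 push 6
augment #7: 6→2→5→7 push 2
augment #8: 6→3→0→7 push 3
augment #9: 6→3→1→7 push 4
augment #10: 6→3→1→5→7 push 2
max flow = 50; residual-reachable set from 6 gives S-side
cut edges (S→T): {(0,7), (1,5), (1,7), (2,5), (2,7), (3,7), (4,7), (6,5)} total cap 50

Min-cut arcs: {(0,7), (1,5), (1,7), (2,5), (2,7), (3,7), (4,7), (6,5)} (total capacity 50)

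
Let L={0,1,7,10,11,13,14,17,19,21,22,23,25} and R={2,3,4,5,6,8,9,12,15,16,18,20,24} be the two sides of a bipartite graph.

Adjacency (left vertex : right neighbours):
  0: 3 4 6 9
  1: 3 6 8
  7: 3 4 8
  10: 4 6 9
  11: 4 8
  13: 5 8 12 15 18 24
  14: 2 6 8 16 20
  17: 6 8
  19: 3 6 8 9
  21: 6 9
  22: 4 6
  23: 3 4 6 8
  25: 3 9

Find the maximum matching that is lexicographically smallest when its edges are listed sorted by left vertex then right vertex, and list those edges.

Lex-smallest maximum matching: {(0,3), (1,6), (7,4), (10,9), (11,8), (13,5), (14,2)}

|M| = 7 (so the lex-smallest maximum matching has 7 edges)
process left vertices in ascending order; for each, take the smallest-labelled available neighbour that still permits 7 edges overall, or leave it unmatched if none does
lex-smallest matching: {0-3, 1-6, 7-4, 10-9, 11-8, 13-5, 14-2}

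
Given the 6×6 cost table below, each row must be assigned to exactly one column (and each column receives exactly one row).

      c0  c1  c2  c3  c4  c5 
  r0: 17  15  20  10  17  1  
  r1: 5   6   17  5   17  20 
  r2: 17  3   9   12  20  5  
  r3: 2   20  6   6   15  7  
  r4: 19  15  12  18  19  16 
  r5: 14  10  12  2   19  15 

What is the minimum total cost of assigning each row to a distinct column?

optimal assignment: row0→col5 (cost 1), row1→col0 (cost 5), row2→col1 (cost 3), row3→col2 (cost 6), row4→col4 (cost 19), row5→col3 (cost 2)
total = 1 + 5 + 3 + 6 + 19 + 2 = 36

Minimum assignment cost: 36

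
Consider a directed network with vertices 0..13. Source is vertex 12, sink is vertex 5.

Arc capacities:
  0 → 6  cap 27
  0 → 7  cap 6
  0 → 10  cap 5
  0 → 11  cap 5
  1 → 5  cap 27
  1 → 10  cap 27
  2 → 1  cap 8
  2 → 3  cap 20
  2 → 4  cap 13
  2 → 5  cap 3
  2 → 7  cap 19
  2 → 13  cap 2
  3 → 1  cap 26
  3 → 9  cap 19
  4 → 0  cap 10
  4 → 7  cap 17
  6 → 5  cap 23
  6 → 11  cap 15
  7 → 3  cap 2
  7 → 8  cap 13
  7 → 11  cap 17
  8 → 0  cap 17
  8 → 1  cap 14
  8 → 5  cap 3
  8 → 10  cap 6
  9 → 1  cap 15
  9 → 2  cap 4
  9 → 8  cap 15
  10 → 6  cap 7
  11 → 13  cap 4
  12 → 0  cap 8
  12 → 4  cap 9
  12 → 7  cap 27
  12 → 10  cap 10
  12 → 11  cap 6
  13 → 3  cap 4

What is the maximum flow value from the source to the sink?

Maximum flow value: 42

augment #1: 12→0→6→5 bottleneck 8, total now 8
augment #2: 12→7→8→5 bottleneck 3, total now 11
augment #3: 12→10→6→5 bottleneck 7, total now 18
augment #4: 12→4→0→6→5 bottleneck 8, total now 26
augment #5: 12→7→3→1→5 bottleneck 2, total now 28
augment #6: 12→7→8→1→5 bottleneck 10, total now 38
augment #7: 12→11→13→3→1→5 bottleneck 4, total now 42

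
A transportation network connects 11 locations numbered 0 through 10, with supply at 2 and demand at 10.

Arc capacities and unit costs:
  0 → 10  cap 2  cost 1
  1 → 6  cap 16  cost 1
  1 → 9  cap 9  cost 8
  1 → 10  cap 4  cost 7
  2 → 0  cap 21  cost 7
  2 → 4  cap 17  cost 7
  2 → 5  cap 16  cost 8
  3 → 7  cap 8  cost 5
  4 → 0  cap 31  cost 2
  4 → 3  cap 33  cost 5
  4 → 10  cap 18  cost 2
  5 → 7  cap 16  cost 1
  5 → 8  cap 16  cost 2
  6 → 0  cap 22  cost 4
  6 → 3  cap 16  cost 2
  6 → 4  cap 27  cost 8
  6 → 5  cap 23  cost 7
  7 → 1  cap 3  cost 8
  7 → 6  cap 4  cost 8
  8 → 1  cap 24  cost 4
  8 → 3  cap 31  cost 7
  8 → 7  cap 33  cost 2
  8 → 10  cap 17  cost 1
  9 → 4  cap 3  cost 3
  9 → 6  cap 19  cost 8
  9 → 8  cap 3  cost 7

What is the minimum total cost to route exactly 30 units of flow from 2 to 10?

shortest-cost path #1: 2→0→10 push 2 @ unit cost 8 (adds 16)
shortest-cost path #2: 2→4→10 push 17 @ unit cost 9 (adds 153)
shortest-cost path #3: 2→5→8→10 push 11 @ unit cost 11 (adds 121)
total cost = 290

Minimum cost for 30 units: 290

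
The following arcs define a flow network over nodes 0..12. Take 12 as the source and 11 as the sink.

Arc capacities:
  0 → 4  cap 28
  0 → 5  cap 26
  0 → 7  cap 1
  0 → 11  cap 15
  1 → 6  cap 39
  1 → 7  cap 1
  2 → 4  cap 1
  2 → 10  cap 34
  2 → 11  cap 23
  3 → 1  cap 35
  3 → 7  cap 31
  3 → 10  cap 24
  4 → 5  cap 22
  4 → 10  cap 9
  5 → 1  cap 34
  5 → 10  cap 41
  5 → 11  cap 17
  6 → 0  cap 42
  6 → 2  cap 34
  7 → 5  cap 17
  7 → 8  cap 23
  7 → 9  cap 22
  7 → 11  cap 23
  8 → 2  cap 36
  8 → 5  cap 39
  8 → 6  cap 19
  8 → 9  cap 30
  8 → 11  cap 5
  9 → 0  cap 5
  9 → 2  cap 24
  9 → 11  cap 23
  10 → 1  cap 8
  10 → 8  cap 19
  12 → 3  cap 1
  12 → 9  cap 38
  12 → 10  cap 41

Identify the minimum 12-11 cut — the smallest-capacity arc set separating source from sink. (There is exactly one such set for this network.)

augment #1: 12→9→11 push 23
augment #2: 12→3→7→11 push 1
augment #3: 12→9→0→11 push 5
augment #4: 12→9→2→11 push 10
augment #5: 12→10→8→11 push 5
augment #6: 12→10→1→7→11 push 1
augment #7: 12→10→8→2→11 push 13
augment #8: 12→10→8→5→11 push 1
augment #9: 12→10→1→6→0→11 push 7
max flow = 66; residual-reachable set from 12 gives S-side
cut edges (S→T): {(10,1), (10,8), (12,3), (12,9)} total cap 66

Min-cut arcs: {(10,1), (10,8), (12,3), (12,9)} (total capacity 66)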